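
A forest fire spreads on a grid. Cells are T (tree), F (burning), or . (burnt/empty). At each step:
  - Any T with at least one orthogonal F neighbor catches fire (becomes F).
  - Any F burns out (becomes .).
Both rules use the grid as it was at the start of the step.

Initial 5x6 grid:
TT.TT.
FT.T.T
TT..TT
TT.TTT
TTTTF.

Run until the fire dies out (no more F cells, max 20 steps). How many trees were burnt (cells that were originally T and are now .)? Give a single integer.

Step 1: +5 fires, +2 burnt (F count now 5)
Step 2: +7 fires, +5 burnt (F count now 7)
Step 3: +4 fires, +7 burnt (F count now 4)
Step 4: +1 fires, +4 burnt (F count now 1)
Step 5: +0 fires, +1 burnt (F count now 0)
Fire out after step 5
Initially T: 20, now '.': 27
Total burnt (originally-T cells now '.'): 17

Answer: 17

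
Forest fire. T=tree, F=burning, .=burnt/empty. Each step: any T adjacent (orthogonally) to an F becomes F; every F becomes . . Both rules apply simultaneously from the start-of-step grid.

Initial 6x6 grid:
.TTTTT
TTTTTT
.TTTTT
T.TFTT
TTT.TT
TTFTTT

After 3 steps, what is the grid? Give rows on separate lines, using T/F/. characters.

Step 1: 6 trees catch fire, 2 burn out
  .TTTTT
  TTTTTT
  .TTFTT
  T.F.FT
  TTF.TT
  TF.FTT
Step 2: 8 trees catch fire, 6 burn out
  .TTTTT
  TTTFTT
  .TF.FT
  T....F
  TF..FT
  F...FT
Step 3: 8 trees catch fire, 8 burn out
  .TTFTT
  TTF.FT
  .F...F
  T.....
  F....F
  .....F

.TTFTT
TTF.FT
.F...F
T.....
F....F
.....F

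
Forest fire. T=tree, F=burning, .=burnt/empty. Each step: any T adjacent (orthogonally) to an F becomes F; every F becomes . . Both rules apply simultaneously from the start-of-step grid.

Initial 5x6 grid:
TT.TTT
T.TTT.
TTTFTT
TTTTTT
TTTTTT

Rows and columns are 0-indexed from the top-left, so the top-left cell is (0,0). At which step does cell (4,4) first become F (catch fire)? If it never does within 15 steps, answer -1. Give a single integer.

Step 1: cell (4,4)='T' (+4 fires, +1 burnt)
Step 2: cell (4,4)='T' (+8 fires, +4 burnt)
Step 3: cell (4,4)='F' (+6 fires, +8 burnt)
  -> target ignites at step 3
Step 4: cell (4,4)='.' (+5 fires, +6 burnt)
Step 5: cell (4,4)='.' (+2 fires, +5 burnt)
Step 6: cell (4,4)='.' (+1 fires, +2 burnt)
Step 7: cell (4,4)='.' (+0 fires, +1 burnt)
  fire out at step 7

3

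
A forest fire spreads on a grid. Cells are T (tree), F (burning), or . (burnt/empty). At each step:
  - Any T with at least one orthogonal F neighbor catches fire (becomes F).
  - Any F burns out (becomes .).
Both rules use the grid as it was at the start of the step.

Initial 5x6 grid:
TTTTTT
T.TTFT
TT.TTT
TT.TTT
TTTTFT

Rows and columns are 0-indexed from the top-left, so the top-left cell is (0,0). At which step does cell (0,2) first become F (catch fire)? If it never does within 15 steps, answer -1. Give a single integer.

Step 1: cell (0,2)='T' (+7 fires, +2 burnt)
Step 2: cell (0,2)='T' (+8 fires, +7 burnt)
Step 3: cell (0,2)='F' (+2 fires, +8 burnt)
  -> target ignites at step 3
Step 4: cell (0,2)='.' (+3 fires, +2 burnt)
Step 5: cell (0,2)='.' (+3 fires, +3 burnt)
Step 6: cell (0,2)='.' (+2 fires, +3 burnt)
Step 7: cell (0,2)='.' (+0 fires, +2 burnt)
  fire out at step 7

3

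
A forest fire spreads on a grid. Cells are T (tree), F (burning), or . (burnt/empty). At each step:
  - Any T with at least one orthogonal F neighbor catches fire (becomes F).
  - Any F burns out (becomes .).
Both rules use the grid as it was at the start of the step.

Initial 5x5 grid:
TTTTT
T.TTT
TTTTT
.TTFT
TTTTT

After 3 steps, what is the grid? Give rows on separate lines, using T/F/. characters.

Step 1: 4 trees catch fire, 1 burn out
  TTTTT
  T.TTT
  TTTFT
  .TF.F
  TTTFT
Step 2: 6 trees catch fire, 4 burn out
  TTTTT
  T.TFT
  TTF.F
  .F...
  TTF.F
Step 3: 5 trees catch fire, 6 burn out
  TTTFT
  T.F.F
  TF...
  .....
  TF...

TTTFT
T.F.F
TF...
.....
TF...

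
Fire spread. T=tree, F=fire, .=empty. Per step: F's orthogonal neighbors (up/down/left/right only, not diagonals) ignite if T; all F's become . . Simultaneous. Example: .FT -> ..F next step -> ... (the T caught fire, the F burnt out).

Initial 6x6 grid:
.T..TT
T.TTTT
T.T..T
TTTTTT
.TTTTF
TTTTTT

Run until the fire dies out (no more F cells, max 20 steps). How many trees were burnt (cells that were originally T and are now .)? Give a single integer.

Step 1: +3 fires, +1 burnt (F count now 3)
Step 2: +4 fires, +3 burnt (F count now 4)
Step 3: +4 fires, +4 burnt (F count now 4)
Step 4: +5 fires, +4 burnt (F count now 5)
Step 5: +5 fires, +5 burnt (F count now 5)
Step 6: +3 fires, +5 burnt (F count now 3)
Step 7: +1 fires, +3 burnt (F count now 1)
Step 8: +1 fires, +1 burnt (F count now 1)
Step 9: +0 fires, +1 burnt (F count now 0)
Fire out after step 9
Initially T: 27, now '.': 35
Total burnt (originally-T cells now '.'): 26

Answer: 26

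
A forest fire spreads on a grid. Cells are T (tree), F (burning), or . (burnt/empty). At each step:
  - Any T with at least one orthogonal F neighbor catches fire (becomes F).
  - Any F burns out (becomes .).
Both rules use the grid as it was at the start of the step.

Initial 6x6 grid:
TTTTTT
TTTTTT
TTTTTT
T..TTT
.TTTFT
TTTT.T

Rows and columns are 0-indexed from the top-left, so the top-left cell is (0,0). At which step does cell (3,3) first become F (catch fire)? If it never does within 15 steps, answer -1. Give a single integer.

Step 1: cell (3,3)='T' (+3 fires, +1 burnt)
Step 2: cell (3,3)='F' (+6 fires, +3 burnt)
  -> target ignites at step 2
Step 3: cell (3,3)='.' (+5 fires, +6 burnt)
Step 4: cell (3,3)='.' (+5 fires, +5 burnt)
Step 5: cell (3,3)='.' (+5 fires, +5 burnt)
Step 6: cell (3,3)='.' (+3 fires, +5 burnt)
Step 7: cell (3,3)='.' (+3 fires, +3 burnt)
Step 8: cell (3,3)='.' (+1 fires, +3 burnt)
Step 9: cell (3,3)='.' (+0 fires, +1 burnt)
  fire out at step 9

2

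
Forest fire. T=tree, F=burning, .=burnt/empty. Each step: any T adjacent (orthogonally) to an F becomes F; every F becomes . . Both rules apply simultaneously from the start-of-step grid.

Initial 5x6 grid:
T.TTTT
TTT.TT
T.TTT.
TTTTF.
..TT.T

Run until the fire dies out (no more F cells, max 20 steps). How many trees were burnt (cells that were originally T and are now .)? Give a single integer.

Answer: 20

Derivation:
Step 1: +2 fires, +1 burnt (F count now 2)
Step 2: +4 fires, +2 burnt (F count now 4)
Step 3: +5 fires, +4 burnt (F count now 5)
Step 4: +4 fires, +5 burnt (F count now 4)
Step 5: +3 fires, +4 burnt (F count now 3)
Step 6: +1 fires, +3 burnt (F count now 1)
Step 7: +1 fires, +1 burnt (F count now 1)
Step 8: +0 fires, +1 burnt (F count now 0)
Fire out after step 8
Initially T: 21, now '.': 29
Total burnt (originally-T cells now '.'): 20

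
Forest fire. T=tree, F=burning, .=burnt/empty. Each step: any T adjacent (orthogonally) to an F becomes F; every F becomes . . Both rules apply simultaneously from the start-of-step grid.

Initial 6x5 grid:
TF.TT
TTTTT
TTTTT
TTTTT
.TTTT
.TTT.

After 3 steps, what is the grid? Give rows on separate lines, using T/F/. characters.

Step 1: 2 trees catch fire, 1 burn out
  F..TT
  TFTTT
  TTTTT
  TTTTT
  .TTTT
  .TTT.
Step 2: 3 trees catch fire, 2 burn out
  ...TT
  F.FTT
  TFTTT
  TTTTT
  .TTTT
  .TTT.
Step 3: 4 trees catch fire, 3 burn out
  ...TT
  ...FT
  F.FTT
  TFTTT
  .TTTT
  .TTT.

...TT
...FT
F.FTT
TFTTT
.TTTT
.TTT.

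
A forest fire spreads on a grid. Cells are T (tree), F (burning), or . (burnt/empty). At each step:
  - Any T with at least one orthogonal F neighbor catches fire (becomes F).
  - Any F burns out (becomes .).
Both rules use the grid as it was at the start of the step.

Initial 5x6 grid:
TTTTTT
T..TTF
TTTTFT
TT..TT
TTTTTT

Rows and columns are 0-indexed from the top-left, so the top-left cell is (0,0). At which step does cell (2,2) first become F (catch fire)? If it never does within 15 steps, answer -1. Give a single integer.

Step 1: cell (2,2)='T' (+5 fires, +2 burnt)
Step 2: cell (2,2)='F' (+5 fires, +5 burnt)
  -> target ignites at step 2
Step 3: cell (2,2)='.' (+4 fires, +5 burnt)
Step 4: cell (2,2)='.' (+4 fires, +4 burnt)
Step 5: cell (2,2)='.' (+4 fires, +4 burnt)
Step 6: cell (2,2)='.' (+2 fires, +4 burnt)
Step 7: cell (2,2)='.' (+0 fires, +2 burnt)
  fire out at step 7

2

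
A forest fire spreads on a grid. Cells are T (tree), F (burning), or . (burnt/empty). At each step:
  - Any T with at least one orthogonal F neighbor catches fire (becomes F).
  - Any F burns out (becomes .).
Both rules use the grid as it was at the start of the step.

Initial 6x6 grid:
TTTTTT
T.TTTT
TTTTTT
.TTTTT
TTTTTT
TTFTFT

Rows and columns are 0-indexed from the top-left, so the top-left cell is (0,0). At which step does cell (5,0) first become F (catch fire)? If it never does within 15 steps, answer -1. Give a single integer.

Step 1: cell (5,0)='T' (+5 fires, +2 burnt)
Step 2: cell (5,0)='F' (+6 fires, +5 burnt)
  -> target ignites at step 2
Step 3: cell (5,0)='.' (+6 fires, +6 burnt)
Step 4: cell (5,0)='.' (+5 fires, +6 burnt)
Step 5: cell (5,0)='.' (+5 fires, +5 burnt)
Step 6: cell (5,0)='.' (+4 fires, +5 burnt)
Step 7: cell (5,0)='.' (+1 fires, +4 burnt)
Step 8: cell (5,0)='.' (+0 fires, +1 burnt)
  fire out at step 8

2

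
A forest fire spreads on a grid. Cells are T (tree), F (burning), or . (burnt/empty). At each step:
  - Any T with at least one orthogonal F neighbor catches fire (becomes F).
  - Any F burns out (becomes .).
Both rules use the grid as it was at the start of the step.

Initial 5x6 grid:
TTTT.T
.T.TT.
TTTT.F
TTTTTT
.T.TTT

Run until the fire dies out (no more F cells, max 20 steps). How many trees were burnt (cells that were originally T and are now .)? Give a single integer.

Step 1: +1 fires, +1 burnt (F count now 1)
Step 2: +2 fires, +1 burnt (F count now 2)
Step 3: +2 fires, +2 burnt (F count now 2)
Step 4: +3 fires, +2 burnt (F count now 3)
Step 5: +3 fires, +3 burnt (F count now 3)
Step 6: +5 fires, +3 burnt (F count now 5)
Step 7: +3 fires, +5 burnt (F count now 3)
Step 8: +1 fires, +3 burnt (F count now 1)
Step 9: +1 fires, +1 burnt (F count now 1)
Step 10: +0 fires, +1 burnt (F count now 0)
Fire out after step 10
Initially T: 22, now '.': 29
Total burnt (originally-T cells now '.'): 21

Answer: 21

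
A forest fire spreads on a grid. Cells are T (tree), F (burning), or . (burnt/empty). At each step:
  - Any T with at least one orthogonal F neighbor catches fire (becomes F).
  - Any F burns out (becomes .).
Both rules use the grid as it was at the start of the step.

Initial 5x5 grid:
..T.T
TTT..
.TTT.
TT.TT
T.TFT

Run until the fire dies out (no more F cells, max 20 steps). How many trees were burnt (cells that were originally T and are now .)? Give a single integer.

Answer: 14

Derivation:
Step 1: +3 fires, +1 burnt (F count now 3)
Step 2: +2 fires, +3 burnt (F count now 2)
Step 3: +1 fires, +2 burnt (F count now 1)
Step 4: +2 fires, +1 burnt (F count now 2)
Step 5: +3 fires, +2 burnt (F count now 3)
Step 6: +2 fires, +3 burnt (F count now 2)
Step 7: +1 fires, +2 burnt (F count now 1)
Step 8: +0 fires, +1 burnt (F count now 0)
Fire out after step 8
Initially T: 15, now '.': 24
Total burnt (originally-T cells now '.'): 14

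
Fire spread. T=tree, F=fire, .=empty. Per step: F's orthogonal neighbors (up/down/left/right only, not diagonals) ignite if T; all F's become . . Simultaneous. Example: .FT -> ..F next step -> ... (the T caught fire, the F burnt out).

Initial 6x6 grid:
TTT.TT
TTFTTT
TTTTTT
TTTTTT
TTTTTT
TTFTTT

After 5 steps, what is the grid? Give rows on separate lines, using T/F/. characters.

Step 1: 7 trees catch fire, 2 burn out
  TTF.TT
  TF.FTT
  TTFTTT
  TTTTTT
  TTFTTT
  TF.FTT
Step 2: 10 trees catch fire, 7 burn out
  TF..TT
  F...FT
  TF.FTT
  TTFTTT
  TF.FTT
  F...FT
Step 3: 10 trees catch fire, 10 burn out
  F...FT
  .....F
  F...FT
  TF.FTT
  F...FT
  .....F
Step 4: 5 trees catch fire, 10 burn out
  .....F
  ......
  .....F
  F...FT
  .....F
  ......
Step 5: 1 trees catch fire, 5 burn out
  ......
  ......
  ......
  .....F
  ......
  ......

......
......
......
.....F
......
......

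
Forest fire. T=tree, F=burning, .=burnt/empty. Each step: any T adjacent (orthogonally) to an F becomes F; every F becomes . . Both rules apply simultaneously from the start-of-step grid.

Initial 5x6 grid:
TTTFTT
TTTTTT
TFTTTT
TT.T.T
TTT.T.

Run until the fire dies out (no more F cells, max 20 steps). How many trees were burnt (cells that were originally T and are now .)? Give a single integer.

Answer: 23

Derivation:
Step 1: +7 fires, +2 burnt (F count now 7)
Step 2: +8 fires, +7 burnt (F count now 8)
Step 3: +6 fires, +8 burnt (F count now 6)
Step 4: +1 fires, +6 burnt (F count now 1)
Step 5: +1 fires, +1 burnt (F count now 1)
Step 6: +0 fires, +1 burnt (F count now 0)
Fire out after step 6
Initially T: 24, now '.': 29
Total burnt (originally-T cells now '.'): 23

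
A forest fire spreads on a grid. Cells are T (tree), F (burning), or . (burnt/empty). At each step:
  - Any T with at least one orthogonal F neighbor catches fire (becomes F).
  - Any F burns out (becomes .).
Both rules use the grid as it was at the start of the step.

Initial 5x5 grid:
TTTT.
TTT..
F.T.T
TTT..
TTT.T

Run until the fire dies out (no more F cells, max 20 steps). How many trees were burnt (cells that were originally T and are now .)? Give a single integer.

Answer: 14

Derivation:
Step 1: +2 fires, +1 burnt (F count now 2)
Step 2: +4 fires, +2 burnt (F count now 4)
Step 3: +4 fires, +4 burnt (F count now 4)
Step 4: +3 fires, +4 burnt (F count now 3)
Step 5: +1 fires, +3 burnt (F count now 1)
Step 6: +0 fires, +1 burnt (F count now 0)
Fire out after step 6
Initially T: 16, now '.': 23
Total burnt (originally-T cells now '.'): 14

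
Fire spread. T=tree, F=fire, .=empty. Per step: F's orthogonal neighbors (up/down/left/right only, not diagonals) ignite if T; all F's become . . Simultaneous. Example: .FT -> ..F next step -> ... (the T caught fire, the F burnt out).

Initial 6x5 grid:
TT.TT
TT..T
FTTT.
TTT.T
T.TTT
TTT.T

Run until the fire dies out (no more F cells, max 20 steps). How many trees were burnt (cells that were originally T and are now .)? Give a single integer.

Answer: 19

Derivation:
Step 1: +3 fires, +1 burnt (F count now 3)
Step 2: +5 fires, +3 burnt (F count now 5)
Step 3: +4 fires, +5 burnt (F count now 4)
Step 4: +2 fires, +4 burnt (F count now 2)
Step 5: +2 fires, +2 burnt (F count now 2)
Step 6: +1 fires, +2 burnt (F count now 1)
Step 7: +2 fires, +1 burnt (F count now 2)
Step 8: +0 fires, +2 burnt (F count now 0)
Fire out after step 8
Initially T: 22, now '.': 27
Total burnt (originally-T cells now '.'): 19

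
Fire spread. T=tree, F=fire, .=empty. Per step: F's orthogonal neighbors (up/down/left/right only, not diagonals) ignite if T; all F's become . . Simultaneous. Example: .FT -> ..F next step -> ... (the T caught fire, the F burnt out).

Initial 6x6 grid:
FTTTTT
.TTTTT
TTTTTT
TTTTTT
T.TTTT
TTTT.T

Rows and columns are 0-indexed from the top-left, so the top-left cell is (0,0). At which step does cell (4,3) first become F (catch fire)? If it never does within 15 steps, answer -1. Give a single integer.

Step 1: cell (4,3)='T' (+1 fires, +1 burnt)
Step 2: cell (4,3)='T' (+2 fires, +1 burnt)
Step 3: cell (4,3)='T' (+3 fires, +2 burnt)
Step 4: cell (4,3)='T' (+5 fires, +3 burnt)
Step 5: cell (4,3)='T' (+5 fires, +5 burnt)
Step 6: cell (4,3)='T' (+5 fires, +5 burnt)
Step 7: cell (4,3)='F' (+5 fires, +5 burnt)
  -> target ignites at step 7
Step 8: cell (4,3)='.' (+4 fires, +5 burnt)
Step 9: cell (4,3)='.' (+1 fires, +4 burnt)
Step 10: cell (4,3)='.' (+1 fires, +1 burnt)
Step 11: cell (4,3)='.' (+0 fires, +1 burnt)
  fire out at step 11

7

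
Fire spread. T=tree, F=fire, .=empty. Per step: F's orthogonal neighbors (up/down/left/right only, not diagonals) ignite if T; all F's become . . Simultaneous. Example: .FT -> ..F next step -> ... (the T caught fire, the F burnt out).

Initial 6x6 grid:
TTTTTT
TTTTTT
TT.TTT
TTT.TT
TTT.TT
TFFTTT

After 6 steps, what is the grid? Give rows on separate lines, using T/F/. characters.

Step 1: 4 trees catch fire, 2 burn out
  TTTTTT
  TTTTTT
  TT.TTT
  TTT.TT
  TFF.TT
  F..FTT
Step 2: 4 trees catch fire, 4 burn out
  TTTTTT
  TTTTTT
  TT.TTT
  TFF.TT
  F...TT
  ....FT
Step 3: 4 trees catch fire, 4 burn out
  TTTTTT
  TTTTTT
  TF.TTT
  F...TT
  ....FT
  .....F
Step 4: 4 trees catch fire, 4 burn out
  TTTTTT
  TFTTTT
  F..TTT
  ....FT
  .....F
  ......
Step 5: 5 trees catch fire, 4 burn out
  TFTTTT
  F.FTTT
  ...TFT
  .....F
  ......
  ......
Step 6: 6 trees catch fire, 5 burn out
  F.FTTT
  ...FFT
  ...F.F
  ......
  ......
  ......

F.FTTT
...FFT
...F.F
......
......
......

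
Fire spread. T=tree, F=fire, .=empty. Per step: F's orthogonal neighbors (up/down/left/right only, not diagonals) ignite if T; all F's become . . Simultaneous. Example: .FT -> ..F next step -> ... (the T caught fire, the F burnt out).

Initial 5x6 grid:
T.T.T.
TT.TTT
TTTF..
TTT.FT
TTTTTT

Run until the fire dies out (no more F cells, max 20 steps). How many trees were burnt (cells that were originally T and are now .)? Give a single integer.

Answer: 20

Derivation:
Step 1: +4 fires, +2 burnt (F count now 4)
Step 2: +5 fires, +4 burnt (F count now 5)
Step 3: +6 fires, +5 burnt (F count now 6)
Step 4: +3 fires, +6 burnt (F count now 3)
Step 5: +2 fires, +3 burnt (F count now 2)
Step 6: +0 fires, +2 burnt (F count now 0)
Fire out after step 6
Initially T: 21, now '.': 29
Total burnt (originally-T cells now '.'): 20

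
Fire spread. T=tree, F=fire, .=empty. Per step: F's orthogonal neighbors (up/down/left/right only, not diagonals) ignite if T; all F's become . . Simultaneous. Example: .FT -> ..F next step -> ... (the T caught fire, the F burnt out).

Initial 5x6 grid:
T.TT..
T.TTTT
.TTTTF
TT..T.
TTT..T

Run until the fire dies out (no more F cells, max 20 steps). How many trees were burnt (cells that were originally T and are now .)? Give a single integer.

Step 1: +2 fires, +1 burnt (F count now 2)
Step 2: +3 fires, +2 burnt (F count now 3)
Step 3: +2 fires, +3 burnt (F count now 2)
Step 4: +3 fires, +2 burnt (F count now 3)
Step 5: +2 fires, +3 burnt (F count now 2)
Step 6: +2 fires, +2 burnt (F count now 2)
Step 7: +2 fires, +2 burnt (F count now 2)
Step 8: +0 fires, +2 burnt (F count now 0)
Fire out after step 8
Initially T: 19, now '.': 27
Total burnt (originally-T cells now '.'): 16

Answer: 16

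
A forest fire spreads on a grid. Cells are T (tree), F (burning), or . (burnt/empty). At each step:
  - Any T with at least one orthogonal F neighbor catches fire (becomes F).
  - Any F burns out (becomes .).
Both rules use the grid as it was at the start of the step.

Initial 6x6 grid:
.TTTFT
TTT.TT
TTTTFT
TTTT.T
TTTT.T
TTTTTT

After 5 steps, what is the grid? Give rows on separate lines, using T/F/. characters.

Step 1: 5 trees catch fire, 2 burn out
  .TTF.F
  TTT.FT
  TTTF.F
  TTTT.T
  TTTT.T
  TTTTTT
Step 2: 5 trees catch fire, 5 burn out
  .TF...
  TTT..F
  TTF...
  TTTF.F
  TTTT.T
  TTTTTT
Step 3: 6 trees catch fire, 5 burn out
  .F....
  TTF...
  TF....
  TTF...
  TTTF.F
  TTTTTT
Step 4: 6 trees catch fire, 6 burn out
  ......
  TF....
  F.....
  TF....
  TTF...
  TTTFTF
Step 5: 5 trees catch fire, 6 burn out
  ......
  F.....
  ......
  F.....
  TF....
  TTF.F.

......
F.....
......
F.....
TF....
TTF.F.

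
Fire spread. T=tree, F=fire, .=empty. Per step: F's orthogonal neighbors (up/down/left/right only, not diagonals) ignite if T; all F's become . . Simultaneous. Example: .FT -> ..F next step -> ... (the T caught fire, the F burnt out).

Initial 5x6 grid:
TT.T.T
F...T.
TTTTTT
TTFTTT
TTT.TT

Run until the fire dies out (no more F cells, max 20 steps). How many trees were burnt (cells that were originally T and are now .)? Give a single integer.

Answer: 19

Derivation:
Step 1: +6 fires, +2 burnt (F count now 6)
Step 2: +6 fires, +6 burnt (F count now 6)
Step 3: +4 fires, +6 burnt (F count now 4)
Step 4: +3 fires, +4 burnt (F count now 3)
Step 5: +0 fires, +3 burnt (F count now 0)
Fire out after step 5
Initially T: 21, now '.': 28
Total burnt (originally-T cells now '.'): 19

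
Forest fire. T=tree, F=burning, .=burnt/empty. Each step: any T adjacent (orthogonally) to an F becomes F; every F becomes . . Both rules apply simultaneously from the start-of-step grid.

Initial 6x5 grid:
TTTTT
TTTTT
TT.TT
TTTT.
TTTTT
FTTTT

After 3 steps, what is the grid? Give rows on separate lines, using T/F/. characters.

Step 1: 2 trees catch fire, 1 burn out
  TTTTT
  TTTTT
  TT.TT
  TTTT.
  FTTTT
  .FTTT
Step 2: 3 trees catch fire, 2 burn out
  TTTTT
  TTTTT
  TT.TT
  FTTT.
  .FTTT
  ..FTT
Step 3: 4 trees catch fire, 3 burn out
  TTTTT
  TTTTT
  FT.TT
  .FTT.
  ..FTT
  ...FT

TTTTT
TTTTT
FT.TT
.FTT.
..FTT
...FT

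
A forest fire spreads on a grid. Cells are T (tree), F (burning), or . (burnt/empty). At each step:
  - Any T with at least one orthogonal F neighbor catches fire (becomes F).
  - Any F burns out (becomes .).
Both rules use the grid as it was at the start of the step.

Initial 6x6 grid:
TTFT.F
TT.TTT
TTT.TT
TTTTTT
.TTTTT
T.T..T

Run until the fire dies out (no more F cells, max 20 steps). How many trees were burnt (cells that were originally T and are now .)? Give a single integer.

Step 1: +3 fires, +2 burnt (F count now 3)
Step 2: +5 fires, +3 burnt (F count now 5)
Step 3: +4 fires, +5 burnt (F count now 4)
Step 4: +5 fires, +4 burnt (F count now 5)
Step 5: +6 fires, +5 burnt (F count now 6)
Step 6: +2 fires, +6 burnt (F count now 2)
Step 7: +1 fires, +2 burnt (F count now 1)
Step 8: +0 fires, +1 burnt (F count now 0)
Fire out after step 8
Initially T: 27, now '.': 35
Total burnt (originally-T cells now '.'): 26

Answer: 26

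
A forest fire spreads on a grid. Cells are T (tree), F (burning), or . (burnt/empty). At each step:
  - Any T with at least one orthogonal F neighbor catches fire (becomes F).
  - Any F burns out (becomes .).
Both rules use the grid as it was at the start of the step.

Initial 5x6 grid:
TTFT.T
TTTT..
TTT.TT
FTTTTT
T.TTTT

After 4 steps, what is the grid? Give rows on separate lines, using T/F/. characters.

Step 1: 6 trees catch fire, 2 burn out
  TF.F.T
  TTFT..
  FTT.TT
  .FTTTT
  F.TTTT
Step 2: 7 trees catch fire, 6 burn out
  F....T
  FF.F..
  .FF.TT
  ..FTTT
  ..TTTT
Step 3: 2 trees catch fire, 7 burn out
  .....T
  ......
  ....TT
  ...FTT
  ..FTTT
Step 4: 2 trees catch fire, 2 burn out
  .....T
  ......
  ....TT
  ....FT
  ...FTT

.....T
......
....TT
....FT
...FTT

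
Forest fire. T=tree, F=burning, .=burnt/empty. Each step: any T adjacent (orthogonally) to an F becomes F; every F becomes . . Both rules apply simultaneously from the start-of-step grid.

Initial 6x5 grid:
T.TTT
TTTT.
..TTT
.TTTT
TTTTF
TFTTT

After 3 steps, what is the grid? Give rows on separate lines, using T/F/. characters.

Step 1: 6 trees catch fire, 2 burn out
  T.TTT
  TTTT.
  ..TTT
  .TTTF
  TFTF.
  F.FTF
Step 2: 6 trees catch fire, 6 burn out
  T.TTT
  TTTT.
  ..TTF
  .FTF.
  F.F..
  ...F.
Step 3: 2 trees catch fire, 6 burn out
  T.TTT
  TTTT.
  ..TF.
  ..F..
  .....
  .....

T.TTT
TTTT.
..TF.
..F..
.....
.....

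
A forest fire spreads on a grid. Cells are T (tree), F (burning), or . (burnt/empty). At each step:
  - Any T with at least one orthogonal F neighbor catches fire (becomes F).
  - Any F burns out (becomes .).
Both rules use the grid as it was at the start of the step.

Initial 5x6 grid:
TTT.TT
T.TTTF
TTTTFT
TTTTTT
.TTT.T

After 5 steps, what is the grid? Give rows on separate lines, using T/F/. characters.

Step 1: 5 trees catch fire, 2 burn out
  TTT.TF
  T.TTF.
  TTTF.F
  TTTTFT
  .TTT.T
Step 2: 5 trees catch fire, 5 burn out
  TTT.F.
  T.TF..
  TTF...
  TTTF.F
  .TTT.T
Step 3: 5 trees catch fire, 5 burn out
  TTT...
  T.F...
  TF....
  TTF...
  .TTF.F
Step 4: 4 trees catch fire, 5 burn out
  TTF...
  T.....
  F.....
  TF....
  .TF...
Step 5: 4 trees catch fire, 4 burn out
  TF....
  F.....
  ......
  F.....
  .F....

TF....
F.....
......
F.....
.F....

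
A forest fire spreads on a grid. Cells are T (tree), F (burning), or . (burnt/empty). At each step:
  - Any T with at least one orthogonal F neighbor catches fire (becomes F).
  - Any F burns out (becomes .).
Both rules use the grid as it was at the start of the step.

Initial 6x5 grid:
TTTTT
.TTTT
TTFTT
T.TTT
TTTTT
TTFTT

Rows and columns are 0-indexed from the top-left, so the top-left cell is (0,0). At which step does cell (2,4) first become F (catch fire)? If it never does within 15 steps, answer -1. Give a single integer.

Step 1: cell (2,4)='T' (+7 fires, +2 burnt)
Step 2: cell (2,4)='F' (+10 fires, +7 burnt)
  -> target ignites at step 2
Step 3: cell (2,4)='.' (+7 fires, +10 burnt)
Step 4: cell (2,4)='.' (+2 fires, +7 burnt)
Step 5: cell (2,4)='.' (+0 fires, +2 burnt)
  fire out at step 5

2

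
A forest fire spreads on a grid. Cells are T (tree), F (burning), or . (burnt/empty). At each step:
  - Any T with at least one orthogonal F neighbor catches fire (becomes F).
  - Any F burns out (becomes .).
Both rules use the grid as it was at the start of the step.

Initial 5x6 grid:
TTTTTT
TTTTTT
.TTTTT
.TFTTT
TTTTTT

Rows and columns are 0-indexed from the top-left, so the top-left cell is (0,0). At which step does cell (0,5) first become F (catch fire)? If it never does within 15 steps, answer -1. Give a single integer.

Step 1: cell (0,5)='T' (+4 fires, +1 burnt)
Step 2: cell (0,5)='T' (+6 fires, +4 burnt)
Step 3: cell (0,5)='T' (+7 fires, +6 burnt)
Step 4: cell (0,5)='T' (+6 fires, +7 burnt)
Step 5: cell (0,5)='T' (+3 fires, +6 burnt)
Step 6: cell (0,5)='F' (+1 fires, +3 burnt)
  -> target ignites at step 6
Step 7: cell (0,5)='.' (+0 fires, +1 burnt)
  fire out at step 7

6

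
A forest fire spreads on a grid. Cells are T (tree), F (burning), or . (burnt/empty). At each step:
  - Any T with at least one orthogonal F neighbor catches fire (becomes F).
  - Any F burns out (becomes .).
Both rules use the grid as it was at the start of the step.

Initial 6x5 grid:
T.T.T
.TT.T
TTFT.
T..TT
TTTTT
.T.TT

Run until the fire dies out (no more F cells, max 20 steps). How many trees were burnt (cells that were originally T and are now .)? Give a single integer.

Step 1: +3 fires, +1 burnt (F count now 3)
Step 2: +4 fires, +3 burnt (F count now 4)
Step 3: +3 fires, +4 burnt (F count now 3)
Step 4: +4 fires, +3 burnt (F count now 4)
Step 5: +2 fires, +4 burnt (F count now 2)
Step 6: +1 fires, +2 burnt (F count now 1)
Step 7: +0 fires, +1 burnt (F count now 0)
Fire out after step 7
Initially T: 20, now '.': 27
Total burnt (originally-T cells now '.'): 17

Answer: 17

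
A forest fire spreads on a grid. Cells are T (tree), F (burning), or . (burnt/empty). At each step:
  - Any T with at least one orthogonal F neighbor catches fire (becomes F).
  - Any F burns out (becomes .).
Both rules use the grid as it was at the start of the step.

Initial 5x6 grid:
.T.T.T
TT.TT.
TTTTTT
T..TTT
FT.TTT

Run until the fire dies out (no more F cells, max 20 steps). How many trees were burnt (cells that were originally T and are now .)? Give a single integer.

Answer: 20

Derivation:
Step 1: +2 fires, +1 burnt (F count now 2)
Step 2: +1 fires, +2 burnt (F count now 1)
Step 3: +2 fires, +1 burnt (F count now 2)
Step 4: +2 fires, +2 burnt (F count now 2)
Step 5: +2 fires, +2 burnt (F count now 2)
Step 6: +3 fires, +2 burnt (F count now 3)
Step 7: +5 fires, +3 burnt (F count now 5)
Step 8: +2 fires, +5 burnt (F count now 2)
Step 9: +1 fires, +2 burnt (F count now 1)
Step 10: +0 fires, +1 burnt (F count now 0)
Fire out after step 10
Initially T: 21, now '.': 29
Total burnt (originally-T cells now '.'): 20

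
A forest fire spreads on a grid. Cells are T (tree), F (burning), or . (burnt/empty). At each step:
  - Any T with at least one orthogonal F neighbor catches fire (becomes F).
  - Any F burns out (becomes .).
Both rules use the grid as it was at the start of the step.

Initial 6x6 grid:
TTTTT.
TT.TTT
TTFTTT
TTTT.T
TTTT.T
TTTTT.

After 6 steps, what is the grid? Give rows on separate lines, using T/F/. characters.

Step 1: 3 trees catch fire, 1 burn out
  TTTTT.
  TT.TTT
  TF.FTT
  TTFT.T
  TTTT.T
  TTTTT.
Step 2: 7 trees catch fire, 3 burn out
  TTTTT.
  TF.FTT
  F...FT
  TF.F.T
  TTFT.T
  TTTTT.
Step 3: 9 trees catch fire, 7 burn out
  TFTFT.
  F...FT
  .....F
  F....T
  TF.F.T
  TTFTT.
Step 4: 8 trees catch fire, 9 burn out
  F.F.F.
  .....F
  ......
  .....F
  F....T
  TF.FT.
Step 5: 3 trees catch fire, 8 burn out
  ......
  ......
  ......
  ......
  .....F
  F...F.
Step 6: 0 trees catch fire, 3 burn out
  ......
  ......
  ......
  ......
  ......
  ......

......
......
......
......
......
......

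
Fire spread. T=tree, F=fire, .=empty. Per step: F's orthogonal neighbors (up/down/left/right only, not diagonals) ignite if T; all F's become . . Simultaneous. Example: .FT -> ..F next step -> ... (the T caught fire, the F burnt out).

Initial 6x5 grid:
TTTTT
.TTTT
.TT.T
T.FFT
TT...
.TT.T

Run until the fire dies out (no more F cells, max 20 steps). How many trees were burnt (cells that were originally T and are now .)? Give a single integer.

Answer: 13

Derivation:
Step 1: +2 fires, +2 burnt (F count now 2)
Step 2: +3 fires, +2 burnt (F count now 3)
Step 3: +4 fires, +3 burnt (F count now 4)
Step 4: +3 fires, +4 burnt (F count now 3)
Step 5: +1 fires, +3 burnt (F count now 1)
Step 6: +0 fires, +1 burnt (F count now 0)
Fire out after step 6
Initially T: 19, now '.': 24
Total burnt (originally-T cells now '.'): 13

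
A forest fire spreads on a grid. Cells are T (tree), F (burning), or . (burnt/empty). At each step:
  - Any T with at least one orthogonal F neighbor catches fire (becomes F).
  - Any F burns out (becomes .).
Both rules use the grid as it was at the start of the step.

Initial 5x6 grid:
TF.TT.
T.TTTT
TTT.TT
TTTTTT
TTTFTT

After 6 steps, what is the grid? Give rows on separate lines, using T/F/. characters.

Step 1: 4 trees catch fire, 2 burn out
  F..TT.
  T.TTTT
  TTT.TT
  TTTFTT
  TTF.FT
Step 2: 5 trees catch fire, 4 burn out
  ...TT.
  F.TTTT
  TTT.TT
  TTF.FT
  TF...F
Step 3: 6 trees catch fire, 5 burn out
  ...TT.
  ..TTTT
  FTF.FT
  TF...F
  F.....
Step 4: 5 trees catch fire, 6 burn out
  ...TT.
  ..FTFT
  .F...F
  F.....
  ......
Step 5: 3 trees catch fire, 5 burn out
  ...TF.
  ...F.F
  ......
  ......
  ......
Step 6: 1 trees catch fire, 3 burn out
  ...F..
  ......
  ......
  ......
  ......

...F..
......
......
......
......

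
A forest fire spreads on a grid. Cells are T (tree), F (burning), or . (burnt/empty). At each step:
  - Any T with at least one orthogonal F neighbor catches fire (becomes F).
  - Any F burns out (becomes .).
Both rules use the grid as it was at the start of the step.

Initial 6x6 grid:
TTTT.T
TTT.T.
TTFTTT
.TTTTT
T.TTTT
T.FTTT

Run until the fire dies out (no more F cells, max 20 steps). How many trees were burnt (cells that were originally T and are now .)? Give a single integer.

Step 1: +6 fires, +2 burnt (F count now 6)
Step 2: +8 fires, +6 burnt (F count now 8)
Step 3: +8 fires, +8 burnt (F count now 8)
Step 4: +3 fires, +8 burnt (F count now 3)
Step 5: +0 fires, +3 burnt (F count now 0)
Fire out after step 5
Initially T: 28, now '.': 33
Total burnt (originally-T cells now '.'): 25

Answer: 25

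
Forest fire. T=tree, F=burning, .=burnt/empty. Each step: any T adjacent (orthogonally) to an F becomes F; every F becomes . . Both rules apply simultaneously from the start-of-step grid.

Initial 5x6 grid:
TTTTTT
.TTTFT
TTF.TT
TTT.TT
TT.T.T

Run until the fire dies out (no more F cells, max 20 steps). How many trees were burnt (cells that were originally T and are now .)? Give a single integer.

Step 1: +7 fires, +2 burnt (F count now 7)
Step 2: +8 fires, +7 burnt (F count now 8)
Step 3: +4 fires, +8 burnt (F count now 4)
Step 4: +3 fires, +4 burnt (F count now 3)
Step 5: +0 fires, +3 burnt (F count now 0)
Fire out after step 5
Initially T: 23, now '.': 29
Total burnt (originally-T cells now '.'): 22

Answer: 22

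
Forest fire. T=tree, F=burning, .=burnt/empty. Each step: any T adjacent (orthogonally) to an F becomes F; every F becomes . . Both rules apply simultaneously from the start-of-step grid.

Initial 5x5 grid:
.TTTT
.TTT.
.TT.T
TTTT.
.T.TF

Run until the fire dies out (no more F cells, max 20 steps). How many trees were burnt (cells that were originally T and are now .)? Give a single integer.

Answer: 15

Derivation:
Step 1: +1 fires, +1 burnt (F count now 1)
Step 2: +1 fires, +1 burnt (F count now 1)
Step 3: +1 fires, +1 burnt (F count now 1)
Step 4: +2 fires, +1 burnt (F count now 2)
Step 5: +4 fires, +2 burnt (F count now 4)
Step 6: +3 fires, +4 burnt (F count now 3)
Step 7: +2 fires, +3 burnt (F count now 2)
Step 8: +1 fires, +2 burnt (F count now 1)
Step 9: +0 fires, +1 burnt (F count now 0)
Fire out after step 9
Initially T: 16, now '.': 24
Total burnt (originally-T cells now '.'): 15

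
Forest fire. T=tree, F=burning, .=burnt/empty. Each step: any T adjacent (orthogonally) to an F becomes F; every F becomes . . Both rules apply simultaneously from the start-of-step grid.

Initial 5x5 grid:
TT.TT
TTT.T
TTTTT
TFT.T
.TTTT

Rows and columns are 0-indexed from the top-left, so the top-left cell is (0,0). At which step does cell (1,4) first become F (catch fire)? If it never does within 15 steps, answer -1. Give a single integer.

Step 1: cell (1,4)='T' (+4 fires, +1 burnt)
Step 2: cell (1,4)='T' (+4 fires, +4 burnt)
Step 3: cell (1,4)='T' (+5 fires, +4 burnt)
Step 4: cell (1,4)='T' (+3 fires, +5 burnt)
Step 5: cell (1,4)='F' (+2 fires, +3 burnt)
  -> target ignites at step 5
Step 6: cell (1,4)='.' (+1 fires, +2 burnt)
Step 7: cell (1,4)='.' (+1 fires, +1 burnt)
Step 8: cell (1,4)='.' (+0 fires, +1 burnt)
  fire out at step 8

5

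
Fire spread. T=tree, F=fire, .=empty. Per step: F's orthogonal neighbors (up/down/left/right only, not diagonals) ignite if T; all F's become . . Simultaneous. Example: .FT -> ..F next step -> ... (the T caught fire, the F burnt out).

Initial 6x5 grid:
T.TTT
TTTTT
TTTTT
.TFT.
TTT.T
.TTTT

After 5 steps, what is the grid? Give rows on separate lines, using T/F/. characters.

Step 1: 4 trees catch fire, 1 burn out
  T.TTT
  TTTTT
  TTFTT
  .F.F.
  TTF.T
  .TTTT
Step 2: 5 trees catch fire, 4 burn out
  T.TTT
  TTFTT
  TF.FT
  .....
  TF..T
  .TFTT
Step 3: 8 trees catch fire, 5 burn out
  T.FTT
  TF.FT
  F...F
  .....
  F...T
  .F.FT
Step 4: 4 trees catch fire, 8 burn out
  T..FT
  F...F
  .....
  .....
  ....T
  ....F
Step 5: 3 trees catch fire, 4 burn out
  F...F
  .....
  .....
  .....
  ....F
  .....

F...F
.....
.....
.....
....F
.....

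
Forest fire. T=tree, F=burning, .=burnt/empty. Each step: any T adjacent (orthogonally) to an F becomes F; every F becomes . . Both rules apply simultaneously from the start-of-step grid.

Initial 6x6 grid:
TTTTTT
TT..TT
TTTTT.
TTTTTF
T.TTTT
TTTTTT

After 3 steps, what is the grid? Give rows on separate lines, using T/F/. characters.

Step 1: 2 trees catch fire, 1 burn out
  TTTTTT
  TT..TT
  TTTTT.
  TTTTF.
  T.TTTF
  TTTTTT
Step 2: 4 trees catch fire, 2 burn out
  TTTTTT
  TT..TT
  TTTTF.
  TTTF..
  T.TTF.
  TTTTTF
Step 3: 5 trees catch fire, 4 burn out
  TTTTTT
  TT..FT
  TTTF..
  TTF...
  T.TF..
  TTTTF.

TTTTTT
TT..FT
TTTF..
TTF...
T.TF..
TTTTF.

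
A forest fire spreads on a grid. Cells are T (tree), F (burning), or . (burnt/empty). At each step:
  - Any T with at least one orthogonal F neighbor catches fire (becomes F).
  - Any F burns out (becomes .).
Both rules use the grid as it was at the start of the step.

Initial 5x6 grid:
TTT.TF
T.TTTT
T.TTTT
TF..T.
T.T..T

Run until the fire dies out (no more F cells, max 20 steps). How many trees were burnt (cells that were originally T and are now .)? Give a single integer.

Answer: 17

Derivation:
Step 1: +3 fires, +2 burnt (F count now 3)
Step 2: +4 fires, +3 burnt (F count now 4)
Step 3: +3 fires, +4 burnt (F count now 3)
Step 4: +4 fires, +3 burnt (F count now 4)
Step 5: +3 fires, +4 burnt (F count now 3)
Step 6: +0 fires, +3 burnt (F count now 0)
Fire out after step 6
Initially T: 19, now '.': 28
Total burnt (originally-T cells now '.'): 17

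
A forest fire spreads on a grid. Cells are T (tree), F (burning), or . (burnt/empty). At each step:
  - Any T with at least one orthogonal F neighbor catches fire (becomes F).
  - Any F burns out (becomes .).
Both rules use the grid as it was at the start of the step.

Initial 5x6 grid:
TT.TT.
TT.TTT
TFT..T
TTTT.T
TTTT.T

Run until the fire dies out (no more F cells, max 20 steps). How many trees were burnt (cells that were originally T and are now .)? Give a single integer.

Step 1: +4 fires, +1 burnt (F count now 4)
Step 2: +5 fires, +4 burnt (F count now 5)
Step 3: +4 fires, +5 burnt (F count now 4)
Step 4: +1 fires, +4 burnt (F count now 1)
Step 5: +0 fires, +1 burnt (F count now 0)
Fire out after step 5
Initially T: 22, now '.': 22
Total burnt (originally-T cells now '.'): 14

Answer: 14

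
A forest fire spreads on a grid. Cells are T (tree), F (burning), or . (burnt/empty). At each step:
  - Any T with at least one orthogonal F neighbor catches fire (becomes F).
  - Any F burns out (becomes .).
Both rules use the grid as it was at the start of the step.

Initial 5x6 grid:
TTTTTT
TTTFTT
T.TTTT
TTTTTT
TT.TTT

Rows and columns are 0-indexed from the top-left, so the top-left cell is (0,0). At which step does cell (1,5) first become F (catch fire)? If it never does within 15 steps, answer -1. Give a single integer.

Step 1: cell (1,5)='T' (+4 fires, +1 burnt)
Step 2: cell (1,5)='F' (+7 fires, +4 burnt)
  -> target ignites at step 2
Step 3: cell (1,5)='.' (+7 fires, +7 burnt)
Step 4: cell (1,5)='.' (+5 fires, +7 burnt)
Step 5: cell (1,5)='.' (+3 fires, +5 burnt)
Step 6: cell (1,5)='.' (+1 fires, +3 burnt)
Step 7: cell (1,5)='.' (+0 fires, +1 burnt)
  fire out at step 7

2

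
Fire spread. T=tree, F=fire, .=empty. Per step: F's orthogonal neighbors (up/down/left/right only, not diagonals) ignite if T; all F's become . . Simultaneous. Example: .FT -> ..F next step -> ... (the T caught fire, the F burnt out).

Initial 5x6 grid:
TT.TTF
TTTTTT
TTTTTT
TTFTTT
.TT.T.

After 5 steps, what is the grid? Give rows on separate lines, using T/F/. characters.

Step 1: 6 trees catch fire, 2 burn out
  TT.TF.
  TTTTTF
  TTFTTT
  TF.FTT
  .TF.T.
Step 2: 9 trees catch fire, 6 burn out
  TT.F..
  TTFTF.
  TF.FTF
  F...FT
  .F..T.
Step 3: 6 trees catch fire, 9 burn out
  TT....
  TF.F..
  F...F.
  .....F
  ....F.
Step 4: 2 trees catch fire, 6 burn out
  TF....
  F.....
  ......
  ......
  ......
Step 5: 1 trees catch fire, 2 burn out
  F.....
  ......
  ......
  ......
  ......

F.....
......
......
......
......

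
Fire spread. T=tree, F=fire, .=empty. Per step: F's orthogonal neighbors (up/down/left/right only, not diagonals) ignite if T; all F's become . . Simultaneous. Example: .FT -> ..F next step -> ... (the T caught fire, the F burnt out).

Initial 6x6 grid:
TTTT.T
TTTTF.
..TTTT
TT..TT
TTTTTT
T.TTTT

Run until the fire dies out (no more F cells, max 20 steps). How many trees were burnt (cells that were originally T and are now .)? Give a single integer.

Step 1: +2 fires, +1 burnt (F count now 2)
Step 2: +5 fires, +2 burnt (F count now 5)
Step 3: +5 fires, +5 burnt (F count now 5)
Step 4: +5 fires, +5 burnt (F count now 5)
Step 5: +4 fires, +5 burnt (F count now 4)
Step 6: +2 fires, +4 burnt (F count now 2)
Step 7: +2 fires, +2 burnt (F count now 2)
Step 8: +2 fires, +2 burnt (F count now 2)
Step 9: +0 fires, +2 burnt (F count now 0)
Fire out after step 9
Initially T: 28, now '.': 35
Total burnt (originally-T cells now '.'): 27

Answer: 27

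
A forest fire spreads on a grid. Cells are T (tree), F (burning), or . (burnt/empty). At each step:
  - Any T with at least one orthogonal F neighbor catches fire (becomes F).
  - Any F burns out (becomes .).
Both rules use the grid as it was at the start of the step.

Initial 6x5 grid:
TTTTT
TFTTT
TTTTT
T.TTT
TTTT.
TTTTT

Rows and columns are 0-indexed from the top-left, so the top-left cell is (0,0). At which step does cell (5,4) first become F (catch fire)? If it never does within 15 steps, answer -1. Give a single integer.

Step 1: cell (5,4)='T' (+4 fires, +1 burnt)
Step 2: cell (5,4)='T' (+5 fires, +4 burnt)
Step 3: cell (5,4)='T' (+5 fires, +5 burnt)
Step 4: cell (5,4)='T' (+5 fires, +5 burnt)
Step 5: cell (5,4)='T' (+5 fires, +5 burnt)
Step 6: cell (5,4)='T' (+2 fires, +5 burnt)
Step 7: cell (5,4)='F' (+1 fires, +2 burnt)
  -> target ignites at step 7
Step 8: cell (5,4)='.' (+0 fires, +1 burnt)
  fire out at step 8

7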